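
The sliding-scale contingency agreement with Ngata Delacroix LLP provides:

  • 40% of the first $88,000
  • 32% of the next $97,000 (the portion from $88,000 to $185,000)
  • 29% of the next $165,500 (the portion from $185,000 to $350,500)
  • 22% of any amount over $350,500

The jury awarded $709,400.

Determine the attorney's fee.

$193,193.00

First $88,000 at 40% = $35,200.00
Next $97,000 at 32% = $31,040.00
Next $165,500 at 29% = $47,995.00
Remaining $358,900 at 22% = $78,958.00
Fee: $35,200.00 + $31,040.00 + $47,995.00 + $78,958.00 = $193,193.00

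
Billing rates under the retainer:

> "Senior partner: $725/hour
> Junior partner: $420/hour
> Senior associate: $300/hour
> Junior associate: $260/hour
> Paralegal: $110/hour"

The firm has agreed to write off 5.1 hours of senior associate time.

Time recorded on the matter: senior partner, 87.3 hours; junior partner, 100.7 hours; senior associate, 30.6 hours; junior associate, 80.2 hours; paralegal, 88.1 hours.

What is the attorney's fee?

$143,779.50

Senior partner: 87.3 × $725 = $63,292.50
Junior partner: 100.7 × $420 = $42,294.00
Senior associate: 30.6 × $300 = $9,180.00
Junior associate: 80.2 × $260 = $20,852.00
Paralegal: 88.1 × $110 = $9,691.00
Subtotal: $145,309.50
Write-off: 5.1 × $300 = $1,530.00
Total: $145,309.50 − $1,530.00 = $143,779.50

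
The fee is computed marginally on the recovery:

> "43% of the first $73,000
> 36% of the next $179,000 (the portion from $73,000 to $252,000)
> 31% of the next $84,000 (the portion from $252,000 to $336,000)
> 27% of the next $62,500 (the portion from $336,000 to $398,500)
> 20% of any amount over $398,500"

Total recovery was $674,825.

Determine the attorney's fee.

$194,010.00

First $73,000 at 43% = $31,390.00
Next $179,000 at 36% = $64,440.00
Next $84,000 at 31% = $26,040.00
Next $62,500 at 27% = $16,875.00
Remaining $276,325 at 20% = $55,265.00
Fee: $31,390.00 + $64,440.00 + $26,040.00 + $16,875.00 + $55,265.00 = $194,010.00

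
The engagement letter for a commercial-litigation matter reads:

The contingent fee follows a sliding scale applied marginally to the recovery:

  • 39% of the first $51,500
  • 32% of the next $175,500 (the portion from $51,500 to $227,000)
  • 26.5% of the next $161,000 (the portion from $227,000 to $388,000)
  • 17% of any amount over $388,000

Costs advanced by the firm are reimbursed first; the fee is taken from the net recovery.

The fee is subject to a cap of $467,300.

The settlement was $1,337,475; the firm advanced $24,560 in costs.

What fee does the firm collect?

$276,145.55

Fee base (net of costs): $1,337,475 − $24,560 = $1,312,915
First $51,500 at 39% = $20,085.00
Next $175,500 at 32% = $56,160.00
Next $161,000 at 26.5% = $42,665.00
Remaining $924,915 at 17% = $157,235.55
Fee: $20,085.00 + $56,160.00 + $42,665.00 + $157,235.55 = $276,145.55
$276,145.55 is under the $467,300 cap.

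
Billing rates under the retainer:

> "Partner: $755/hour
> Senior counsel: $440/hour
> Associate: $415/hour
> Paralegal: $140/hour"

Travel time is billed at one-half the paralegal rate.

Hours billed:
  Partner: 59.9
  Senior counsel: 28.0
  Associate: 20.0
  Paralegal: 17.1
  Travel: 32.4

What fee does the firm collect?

Partner: 59.9 × $755 = $45,224.50
Senior counsel: 28.0 × $440 = $12,320.00
Associate: 20.0 × $415 = $8,300.00
Paralegal: 17.1 × $140 = $2,394.00
Subtotal: $45,224.50 + $12,320.00 + $8,300.00 + $2,394.00 = $68,238.50
Travel: 32.4 × ($140 ÷ 2) = 32.4 × $70.00 = $2,268.00
Total: $68,238.50 + $2,268.00 = $70,506.50

$70,506.50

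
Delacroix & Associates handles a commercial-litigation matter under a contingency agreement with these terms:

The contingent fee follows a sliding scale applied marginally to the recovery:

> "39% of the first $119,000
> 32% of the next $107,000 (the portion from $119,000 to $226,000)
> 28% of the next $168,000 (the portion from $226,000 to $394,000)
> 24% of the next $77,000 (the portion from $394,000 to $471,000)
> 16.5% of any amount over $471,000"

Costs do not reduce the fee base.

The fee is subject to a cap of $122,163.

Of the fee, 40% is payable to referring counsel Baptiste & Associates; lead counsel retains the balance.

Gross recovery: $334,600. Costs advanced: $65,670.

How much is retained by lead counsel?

Fee base is the gross recovery, $334,600; costs are reimbursed separately.
First $119,000 at 39% = $46,410.00
Next $107,000 at 32% = $34,240.00
Remaining $108,600 at 28% = $30,408.00
Fee: $46,410.00 + $34,240.00 + $30,408.00 = $111,058.00
$111,058.00 is under the $122,163 cap.
Referral share: 40% of $111,058.00 = $44,423.20; lead counsel retains $111,058.00 − $44,423.20 = $66,634.80.

$66,634.80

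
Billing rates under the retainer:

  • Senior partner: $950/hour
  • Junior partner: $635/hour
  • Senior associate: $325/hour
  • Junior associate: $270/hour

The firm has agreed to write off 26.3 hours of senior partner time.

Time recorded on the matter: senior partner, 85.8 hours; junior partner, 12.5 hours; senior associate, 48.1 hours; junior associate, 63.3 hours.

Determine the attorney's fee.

$97,186.00

Senior partner: 85.8 × $950 = $81,510.00
Junior partner: 12.5 × $635 = $7,937.50
Senior associate: 48.1 × $325 = $15,632.50
Junior associate: 63.3 × $270 = $17,091.00
Subtotal: $122,171.00
Write-off: 26.3 × $950 = $24,985.00
Total: $122,171.00 − $24,985.00 = $97,186.00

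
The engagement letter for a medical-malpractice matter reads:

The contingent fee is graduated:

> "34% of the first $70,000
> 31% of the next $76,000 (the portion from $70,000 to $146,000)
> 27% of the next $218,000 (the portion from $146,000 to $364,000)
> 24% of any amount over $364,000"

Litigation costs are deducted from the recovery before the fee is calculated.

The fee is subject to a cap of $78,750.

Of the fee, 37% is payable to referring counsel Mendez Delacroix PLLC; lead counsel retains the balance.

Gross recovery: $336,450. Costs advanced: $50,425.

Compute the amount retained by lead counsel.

Fee base (net of costs): $336,450 − $50,425 = $286,025
First $70,000 at 34% = $23,800.00
Next $76,000 at 31% = $23,560.00
Remaining $140,025 at 27% = $37,806.75
Fee: $23,800.00 + $23,560.00 + $37,806.75 = $85,166.75
$85,166.75 exceeds the $78,750 cap, so the fee is capped at $78,750.00.
Referral share: 37% of $78,750.00 = $29,137.50; lead counsel retains $78,750.00 − $29,137.50 = $49,612.50.

$49,612.50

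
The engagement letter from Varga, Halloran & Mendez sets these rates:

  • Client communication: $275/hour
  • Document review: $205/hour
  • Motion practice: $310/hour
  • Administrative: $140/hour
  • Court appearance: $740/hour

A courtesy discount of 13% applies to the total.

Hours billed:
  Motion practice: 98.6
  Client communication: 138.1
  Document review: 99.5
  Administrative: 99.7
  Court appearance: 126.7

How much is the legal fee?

$171,091.59

Client communication: 138.1 × $275 = $37,977.50
Document review: 99.5 × $205 = $20,397.50
Motion practice: 98.6 × $310 = $30,566.00
Administrative: 99.7 × $140 = $13,958.00
Court appearance: 126.7 × $740 = $93,758.00
Subtotal: $196,657.00
Less 13% discount: −$25,565.41
Total: $196,657.00 − $25,565.41 = $171,091.59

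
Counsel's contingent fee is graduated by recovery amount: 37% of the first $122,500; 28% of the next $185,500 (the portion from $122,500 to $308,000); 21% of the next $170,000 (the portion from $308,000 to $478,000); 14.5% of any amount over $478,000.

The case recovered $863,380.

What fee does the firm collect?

$188,845.10

First $122,500 at 37% = $45,325.00
Next $185,500 at 28% = $51,940.00
Next $170,000 at 21% = $35,700.00
Remaining $385,380 at 14.5% = $55,880.10
Fee: $45,325.00 + $51,940.00 + $35,700.00 + $55,880.10 = $188,845.10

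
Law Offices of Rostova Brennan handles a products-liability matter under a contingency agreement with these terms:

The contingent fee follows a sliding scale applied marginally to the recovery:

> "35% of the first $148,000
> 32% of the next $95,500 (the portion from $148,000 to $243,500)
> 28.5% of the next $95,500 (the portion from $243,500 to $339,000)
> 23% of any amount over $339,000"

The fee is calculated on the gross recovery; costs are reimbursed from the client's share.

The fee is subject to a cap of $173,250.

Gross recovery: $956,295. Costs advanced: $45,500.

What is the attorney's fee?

Fee base is the gross recovery, $956,295; costs are reimbursed separately.
First $148,000 at 35% = $51,800.00
Next $95,500 at 32% = $30,560.00
Next $95,500 at 28.5% = $27,217.50
Remaining $617,295 at 23% = $141,977.85
Fee: $51,800.00 + $30,560.00 + $27,217.50 + $141,977.85 = $251,555.35
$251,555.35 exceeds the $173,250 cap, so the fee is capped at $173,250.00.

$173,250.00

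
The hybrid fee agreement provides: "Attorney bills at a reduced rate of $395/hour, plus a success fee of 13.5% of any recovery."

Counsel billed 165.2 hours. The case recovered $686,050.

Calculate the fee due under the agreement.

$157,870.75

Hourly: 165.2 × $395 = $65,254.00
Success fee: 13.5% of $686,050 = $92,616.75
Total: $65,254.00 + $92,616.75 = $157,870.75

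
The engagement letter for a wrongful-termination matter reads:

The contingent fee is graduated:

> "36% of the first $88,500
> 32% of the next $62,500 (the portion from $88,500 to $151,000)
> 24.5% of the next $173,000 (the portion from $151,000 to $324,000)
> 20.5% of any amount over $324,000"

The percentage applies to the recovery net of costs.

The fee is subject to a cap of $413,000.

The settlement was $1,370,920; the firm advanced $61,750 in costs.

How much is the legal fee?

$296,204.85

Fee base (net of costs): $1,370,920 − $61,750 = $1,309,170
First $88,500 at 36% = $31,860.00
Next $62,500 at 32% = $20,000.00
Next $173,000 at 24.5% = $42,385.00
Remaining $985,170 at 20.5% = $201,959.85
Fee: $31,860.00 + $20,000.00 + $42,385.00 + $201,959.85 = $296,204.85
$296,204.85 is under the $413,000 cap.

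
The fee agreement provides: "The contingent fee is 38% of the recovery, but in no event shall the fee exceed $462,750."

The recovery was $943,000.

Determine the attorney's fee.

$358,340.00

38% of $943,000 = $358,340.00
That is under the $462,750 cap.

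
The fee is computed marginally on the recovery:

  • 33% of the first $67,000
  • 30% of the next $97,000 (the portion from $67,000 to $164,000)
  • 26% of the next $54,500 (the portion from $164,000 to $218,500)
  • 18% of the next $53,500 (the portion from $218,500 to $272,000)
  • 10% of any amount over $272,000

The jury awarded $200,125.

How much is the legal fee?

First $67,000 at 33% = $22,110.00
Next $97,000 at 30% = $29,100.00
Remaining $36,125 at 26% = $9,392.50
Fee: $22,110.00 + $29,100.00 + $9,392.50 = $60,602.50

$60,602.50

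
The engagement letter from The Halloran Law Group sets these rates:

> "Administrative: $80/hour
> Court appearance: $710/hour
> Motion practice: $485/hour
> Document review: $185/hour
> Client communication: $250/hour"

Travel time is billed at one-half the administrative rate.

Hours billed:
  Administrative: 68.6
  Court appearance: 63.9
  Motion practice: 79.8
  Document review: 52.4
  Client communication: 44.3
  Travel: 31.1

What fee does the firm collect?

$111,573.00

Administrative: 68.6 × $80 = $5,488.00
Court appearance: 63.9 × $710 = $45,369.00
Motion practice: 79.8 × $485 = $38,703.00
Document review: 52.4 × $185 = $9,694.00
Client communication: 44.3 × $250 = $11,075.00
Subtotal: $5,488.00 + $45,369.00 + $38,703.00 + $9,694.00 + $11,075.00 = $110,329.00
Travel: 31.1 × ($80 ÷ 2) = 31.1 × $40.00 = $1,244.00
Total: $110,329.00 + $1,244.00 = $111,573.00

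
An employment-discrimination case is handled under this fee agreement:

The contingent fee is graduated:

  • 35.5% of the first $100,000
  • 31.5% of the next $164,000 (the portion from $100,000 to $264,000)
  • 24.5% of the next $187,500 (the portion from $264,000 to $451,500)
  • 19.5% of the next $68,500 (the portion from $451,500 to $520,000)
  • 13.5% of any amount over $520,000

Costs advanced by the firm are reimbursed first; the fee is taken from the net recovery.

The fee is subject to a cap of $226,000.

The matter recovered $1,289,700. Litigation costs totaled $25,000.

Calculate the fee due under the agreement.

$226,000.00

Fee base (net of costs): $1,289,700 − $25,000 = $1,264,700
First $100,000 at 35.5% = $35,500.00
Next $164,000 at 31.5% = $51,660.00
Next $187,500 at 24.5% = $45,937.50
Next $68,500 at 19.5% = $13,357.50
Remaining $744,700 at 13.5% = $100,534.50
Fee: $35,500.00 + $51,660.00 + $45,937.50 + $13,357.50 + $100,534.50 = $246,989.50
$246,989.50 exceeds the $226,000 cap, so the fee is capped at $226,000.00.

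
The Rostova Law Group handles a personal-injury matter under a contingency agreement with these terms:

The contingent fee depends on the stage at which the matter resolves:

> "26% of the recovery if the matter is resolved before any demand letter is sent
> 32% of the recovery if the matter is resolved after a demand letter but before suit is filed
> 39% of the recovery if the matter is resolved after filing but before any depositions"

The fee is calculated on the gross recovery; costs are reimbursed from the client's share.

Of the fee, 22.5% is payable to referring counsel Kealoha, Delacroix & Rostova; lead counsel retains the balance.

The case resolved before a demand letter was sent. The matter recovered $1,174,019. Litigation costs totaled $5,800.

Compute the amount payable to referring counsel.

Fee base is the gross recovery, $1,174,019; costs are reimbursed separately.
The matter resolved before a demand letter was sent, so the 26% rate applies.
$1,174,019 × 26% = $305,244.94
Referral share: 22.5% of $305,244.94 = $68,680.11; lead counsel retains $305,244.94 − $68,680.11 = $236,564.83.

$68,680.11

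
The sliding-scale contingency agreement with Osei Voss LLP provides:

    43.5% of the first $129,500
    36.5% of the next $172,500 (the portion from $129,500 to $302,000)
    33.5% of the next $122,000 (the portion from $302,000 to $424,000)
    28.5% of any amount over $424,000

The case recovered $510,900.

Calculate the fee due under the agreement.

First $129,500 at 43.5% = $56,332.50
Next $172,500 at 36.5% = $62,962.50
Next $122,000 at 33.5% = $40,870.00
Remaining $86,900 at 28.5% = $24,766.50
Fee: $56,332.50 + $62,962.50 + $40,870.00 + $24,766.50 = $184,931.50

$184,931.50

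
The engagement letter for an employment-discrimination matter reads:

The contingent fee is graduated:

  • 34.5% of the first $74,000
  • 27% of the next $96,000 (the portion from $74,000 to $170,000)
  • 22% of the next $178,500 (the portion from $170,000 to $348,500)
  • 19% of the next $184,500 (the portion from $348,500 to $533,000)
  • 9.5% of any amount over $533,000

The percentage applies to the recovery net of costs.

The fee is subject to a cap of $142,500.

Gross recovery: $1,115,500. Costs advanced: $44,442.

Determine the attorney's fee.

$142,500.00

Fee base (net of costs): $1,115,500 − $44,442 = $1,071,058
First $74,000 at 34.5% = $25,530.00
Next $96,000 at 27% = $25,920.00
Next $178,500 at 22% = $39,270.00
Next $184,500 at 19% = $35,055.00
Remaining $538,058 at 9.5% = $51,115.51
Fee: $25,530.00 + $25,920.00 + $39,270.00 + $35,055.00 + $51,115.51 = $176,890.51
$176,890.51 exceeds the $142,500 cap, so the fee is capped at $142,500.00.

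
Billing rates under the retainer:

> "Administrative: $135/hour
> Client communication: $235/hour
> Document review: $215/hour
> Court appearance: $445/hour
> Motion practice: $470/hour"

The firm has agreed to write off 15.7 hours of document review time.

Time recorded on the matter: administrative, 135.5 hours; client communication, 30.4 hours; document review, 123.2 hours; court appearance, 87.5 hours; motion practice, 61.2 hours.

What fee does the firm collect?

Administrative: 135.5 × $135 = $18,292.50
Client communication: 30.4 × $235 = $7,144.00
Document review: 123.2 × $215 = $26,488.00
Court appearance: 87.5 × $445 = $38,937.50
Motion practice: 61.2 × $470 = $28,764.00
Subtotal: $119,626.00
Write-off: 15.7 × $215 = $3,375.50
Total: $119,626.00 − $3,375.50 = $116,250.50

$116,250.50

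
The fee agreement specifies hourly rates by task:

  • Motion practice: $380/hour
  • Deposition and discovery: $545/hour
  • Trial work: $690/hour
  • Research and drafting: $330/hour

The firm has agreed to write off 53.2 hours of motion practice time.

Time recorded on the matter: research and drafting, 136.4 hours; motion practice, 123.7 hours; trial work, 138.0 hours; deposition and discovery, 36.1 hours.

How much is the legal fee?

Motion practice: 123.7 × $380 = $47,006.00
Deposition and discovery: 36.1 × $545 = $19,674.50
Trial work: 138.0 × $690 = $95,220.00
Research and drafting: 136.4 × $330 = $45,012.00
Subtotal: $206,912.50
Write-off: 53.2 × $380 = $20,216.00
Total: $206,912.50 − $20,216.00 = $186,696.50

$186,696.50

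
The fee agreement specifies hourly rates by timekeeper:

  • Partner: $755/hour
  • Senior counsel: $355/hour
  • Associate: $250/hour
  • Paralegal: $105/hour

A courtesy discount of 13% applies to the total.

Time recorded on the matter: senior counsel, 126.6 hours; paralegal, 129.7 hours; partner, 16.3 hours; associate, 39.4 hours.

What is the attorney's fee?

Partner: 16.3 × $755 = $12,306.50
Senior counsel: 126.6 × $355 = $44,943.00
Associate: 39.4 × $250 = $9,850.00
Paralegal: 129.7 × $105 = $13,618.50
Subtotal: $80,718.00
Less 13% discount: −$10,493.34
Total: $80,718.00 − $10,493.34 = $70,224.66

$70,224.66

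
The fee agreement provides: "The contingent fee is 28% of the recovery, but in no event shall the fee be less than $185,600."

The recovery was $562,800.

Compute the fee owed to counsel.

$185,600.00

28% of $562,800 = $157,584.00
That is below the $185,600 minimum, so the minimum applies.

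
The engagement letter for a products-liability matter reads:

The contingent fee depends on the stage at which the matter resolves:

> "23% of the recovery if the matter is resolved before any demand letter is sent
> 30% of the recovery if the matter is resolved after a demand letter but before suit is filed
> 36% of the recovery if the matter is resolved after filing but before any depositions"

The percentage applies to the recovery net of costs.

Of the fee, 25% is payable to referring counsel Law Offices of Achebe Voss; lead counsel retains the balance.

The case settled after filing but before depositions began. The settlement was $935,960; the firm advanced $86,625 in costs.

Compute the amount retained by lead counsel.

$229,320.45

Fee base (net of costs): $935,960 − $86,625 = $849,335
The matter settled after filing but before depositions began, so the 36% rate applies.
$849,335 × 36% = $305,760.60
Referral share: 25% of $305,760.60 = $76,440.15; lead counsel retains $305,760.60 − $76,440.15 = $229,320.45.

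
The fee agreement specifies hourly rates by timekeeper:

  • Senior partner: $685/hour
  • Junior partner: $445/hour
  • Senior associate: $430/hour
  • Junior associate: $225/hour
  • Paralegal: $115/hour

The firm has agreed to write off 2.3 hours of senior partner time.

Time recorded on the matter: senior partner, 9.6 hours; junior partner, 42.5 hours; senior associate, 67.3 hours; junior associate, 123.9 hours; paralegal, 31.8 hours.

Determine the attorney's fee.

Senior partner: 9.6 × $685 = $6,576.00
Junior partner: 42.5 × $445 = $18,912.50
Senior associate: 67.3 × $430 = $28,939.00
Junior associate: 123.9 × $225 = $27,877.50
Paralegal: 31.8 × $115 = $3,657.00
Subtotal: $85,962.00
Write-off: 2.3 × $685 = $1,575.50
Total: $85,962.00 − $1,575.50 = $84,386.50

$84,386.50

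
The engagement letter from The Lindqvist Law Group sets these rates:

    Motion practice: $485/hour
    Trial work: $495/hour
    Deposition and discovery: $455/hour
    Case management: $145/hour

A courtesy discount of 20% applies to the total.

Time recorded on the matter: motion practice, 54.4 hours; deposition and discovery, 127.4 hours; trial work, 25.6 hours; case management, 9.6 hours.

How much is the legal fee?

$78,732.00

Motion practice: 54.4 × $485 = $26,384.00
Trial work: 25.6 × $495 = $12,672.00
Deposition and discovery: 127.4 × $455 = $57,967.00
Case management: 9.6 × $145 = $1,392.00
Subtotal: $98,415.00
Less 20% discount: −$19,683.00
Total: $98,415.00 − $19,683.00 = $78,732.00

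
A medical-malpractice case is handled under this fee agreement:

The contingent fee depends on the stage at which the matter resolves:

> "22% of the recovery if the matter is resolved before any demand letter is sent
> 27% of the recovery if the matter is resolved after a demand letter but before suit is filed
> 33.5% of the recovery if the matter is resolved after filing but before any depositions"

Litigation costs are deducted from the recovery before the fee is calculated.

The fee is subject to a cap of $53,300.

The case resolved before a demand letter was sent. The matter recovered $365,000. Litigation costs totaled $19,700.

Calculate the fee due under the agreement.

$53,300.00

Fee base (net of costs): $365,000 − $19,700 = $345,300
The matter resolved before a demand letter was sent, so the 22% rate applies.
$345,300 × 22% = $75,966.00
$75,966.00 exceeds the $53,300 cap, so the fee is capped at $53,300.00.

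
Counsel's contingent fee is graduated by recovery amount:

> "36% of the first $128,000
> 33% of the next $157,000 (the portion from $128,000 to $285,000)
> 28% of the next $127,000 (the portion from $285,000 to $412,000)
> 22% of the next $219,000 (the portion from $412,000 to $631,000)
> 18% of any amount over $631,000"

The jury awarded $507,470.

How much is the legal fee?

First $128,000 at 36% = $46,080.00
Next $157,000 at 33% = $51,810.00
Next $127,000 at 28% = $35,560.00
Remaining $95,470 at 22% = $21,003.40
Fee: $46,080.00 + $51,810.00 + $35,560.00 + $21,003.40 = $154,453.40

$154,453.40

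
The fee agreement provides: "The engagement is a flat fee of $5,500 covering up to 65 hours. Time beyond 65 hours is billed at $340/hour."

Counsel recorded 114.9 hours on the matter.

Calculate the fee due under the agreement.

$22,466.00

Flat fee: $5,500.00
Excess hours: 114.9 − 65 = 49.9
Overrun: 49.9 × $340 = $16,966.00
Total: $5,500.00 + $16,966.00 = $22,466.00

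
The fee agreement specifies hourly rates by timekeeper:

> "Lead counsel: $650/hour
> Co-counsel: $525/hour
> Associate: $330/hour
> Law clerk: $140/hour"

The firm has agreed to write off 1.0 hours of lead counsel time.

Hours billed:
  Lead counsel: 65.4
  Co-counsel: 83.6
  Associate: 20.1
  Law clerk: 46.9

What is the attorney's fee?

$98,949.00

Lead counsel: 65.4 × $650 = $42,510.00
Co-counsel: 83.6 × $525 = $43,890.00
Associate: 20.1 × $330 = $6,633.00
Law clerk: 46.9 × $140 = $6,566.00
Subtotal: $99,599.00
Write-off: 1.0 × $650 = $650.00
Total: $99,599.00 − $650.00 = $98,949.00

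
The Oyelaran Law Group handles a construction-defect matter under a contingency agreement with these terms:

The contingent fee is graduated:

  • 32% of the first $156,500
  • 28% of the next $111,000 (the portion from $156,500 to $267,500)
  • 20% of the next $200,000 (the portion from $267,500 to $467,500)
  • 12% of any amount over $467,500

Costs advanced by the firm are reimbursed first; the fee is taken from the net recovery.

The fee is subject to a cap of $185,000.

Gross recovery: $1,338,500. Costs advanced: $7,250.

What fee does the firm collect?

Fee base (net of costs): $1,338,500 − $7,250 = $1,331,250
First $156,500 at 32% = $50,080.00
Next $111,000 at 28% = $31,080.00
Next $200,000 at 20% = $40,000.00
Remaining $863,750 at 12% = $103,650.00
Fee: $50,080.00 + $31,080.00 + $40,000.00 + $103,650.00 = $224,810.00
$224,810.00 exceeds the $185,000 cap, so the fee is capped at $185,000.00.

$185,000.00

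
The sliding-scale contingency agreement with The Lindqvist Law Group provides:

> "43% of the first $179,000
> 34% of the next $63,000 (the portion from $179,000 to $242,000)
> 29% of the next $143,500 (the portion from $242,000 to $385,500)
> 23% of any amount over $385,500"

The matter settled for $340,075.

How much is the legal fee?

First $179,000 at 43% = $76,970.00
Next $63,000 at 34% = $21,420.00
Remaining $98,075 at 29% = $28,441.75
Fee: $76,970.00 + $21,420.00 + $28,441.75 = $126,831.75

$126,831.75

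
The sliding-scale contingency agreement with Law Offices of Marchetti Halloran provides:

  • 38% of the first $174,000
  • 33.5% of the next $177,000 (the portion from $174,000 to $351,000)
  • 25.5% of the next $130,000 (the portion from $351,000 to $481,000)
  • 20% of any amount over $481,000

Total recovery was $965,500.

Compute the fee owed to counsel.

$255,465.00

First $174,000 at 38% = $66,120.00
Next $177,000 at 33.5% = $59,295.00
Next $130,000 at 25.5% = $33,150.00
Remaining $484,500 at 20% = $96,900.00
Fee: $66,120.00 + $59,295.00 + $33,150.00 + $96,900.00 = $255,465.00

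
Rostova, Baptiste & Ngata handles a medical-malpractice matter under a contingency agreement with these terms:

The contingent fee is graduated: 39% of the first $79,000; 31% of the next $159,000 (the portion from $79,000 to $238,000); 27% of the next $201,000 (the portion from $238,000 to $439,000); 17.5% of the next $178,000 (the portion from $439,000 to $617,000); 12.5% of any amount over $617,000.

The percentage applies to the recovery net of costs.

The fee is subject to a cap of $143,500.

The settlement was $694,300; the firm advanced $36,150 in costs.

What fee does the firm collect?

Fee base (net of costs): $694,300 − $36,150 = $658,150
First $79,000 at 39% = $30,810.00
Next $159,000 at 31% = $49,290.00
Next $201,000 at 27% = $54,270.00
Next $178,000 at 17.5% = $31,150.00
Remaining $41,150 at 12.5% = $5,143.75
Fee: $30,810.00 + $49,290.00 + $54,270.00 + $31,150.00 + $5,143.75 = $170,663.75
$170,663.75 exceeds the $143,500 cap, so the fee is capped at $143,500.00.

$143,500.00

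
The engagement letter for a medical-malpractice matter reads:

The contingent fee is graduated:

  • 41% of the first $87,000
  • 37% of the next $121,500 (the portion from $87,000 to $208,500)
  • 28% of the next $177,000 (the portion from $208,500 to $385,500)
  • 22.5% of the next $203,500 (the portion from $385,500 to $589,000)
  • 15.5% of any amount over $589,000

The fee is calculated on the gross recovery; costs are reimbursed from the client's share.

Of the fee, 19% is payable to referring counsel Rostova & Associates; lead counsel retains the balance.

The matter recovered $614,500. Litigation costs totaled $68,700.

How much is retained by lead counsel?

$145,739.25

Fee base is the gross recovery, $614,500; costs are reimbursed separately.
First $87,000 at 41% = $35,670.00
Next $121,500 at 37% = $44,955.00
Next $177,000 at 28% = $49,560.00
Next $203,500 at 22.5% = $45,787.50
Remaining $25,500 at 15.5% = $3,952.50
Fee: $35,670.00 + $44,955.00 + $49,560.00 + $45,787.50 + $3,952.50 = $179,925.00
Referral share: 19% of $179,925.00 = $34,185.75; lead counsel retains $179,925.00 − $34,185.75 = $145,739.25.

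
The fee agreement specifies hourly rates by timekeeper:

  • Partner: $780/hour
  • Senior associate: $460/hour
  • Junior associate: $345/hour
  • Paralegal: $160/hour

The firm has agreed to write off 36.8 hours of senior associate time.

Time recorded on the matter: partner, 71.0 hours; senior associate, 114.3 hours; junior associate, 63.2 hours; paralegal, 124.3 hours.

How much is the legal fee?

$132,722.00

Partner: 71.0 × $780 = $55,380.00
Senior associate: 114.3 × $460 = $52,578.00
Junior associate: 63.2 × $345 = $21,804.00
Paralegal: 124.3 × $160 = $19,888.00
Subtotal: $149,650.00
Write-off: 36.8 × $460 = $16,928.00
Total: $149,650.00 − $16,928.00 = $132,722.00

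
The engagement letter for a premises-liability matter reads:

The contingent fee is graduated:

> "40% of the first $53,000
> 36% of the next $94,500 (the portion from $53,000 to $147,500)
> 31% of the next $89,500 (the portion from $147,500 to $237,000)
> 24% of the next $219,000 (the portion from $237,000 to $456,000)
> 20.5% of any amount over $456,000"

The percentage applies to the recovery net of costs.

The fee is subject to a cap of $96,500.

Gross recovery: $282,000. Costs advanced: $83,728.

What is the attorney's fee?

$70,959.32

Fee base (net of costs): $282,000 − $83,728 = $198,272
First $53,000 at 40% = $21,200.00
Next $94,500 at 36% = $34,020.00
Remaining $50,772 at 31% = $15,739.32
Fee: $21,200.00 + $34,020.00 + $15,739.32 = $70,959.32
$70,959.32 is under the $96,500 cap.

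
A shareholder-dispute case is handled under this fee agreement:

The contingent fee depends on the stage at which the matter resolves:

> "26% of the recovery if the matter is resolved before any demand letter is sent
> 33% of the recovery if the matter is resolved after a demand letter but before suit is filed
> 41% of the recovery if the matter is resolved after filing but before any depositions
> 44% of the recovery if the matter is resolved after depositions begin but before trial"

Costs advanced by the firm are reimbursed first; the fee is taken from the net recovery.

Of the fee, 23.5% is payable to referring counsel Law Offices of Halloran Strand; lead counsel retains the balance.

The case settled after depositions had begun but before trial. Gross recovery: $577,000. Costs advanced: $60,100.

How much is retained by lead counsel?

$173,988.54

Fee base (net of costs): $577,000 − $60,100 = $516,900
The matter settled after depositions had begun but before trial, so the 44% rate applies.
$516,900 × 44% = $227,436.00
Referral share: 23.5% of $227,436.00 = $53,447.46; lead counsel retains $227,436.00 − $53,447.46 = $173,988.54.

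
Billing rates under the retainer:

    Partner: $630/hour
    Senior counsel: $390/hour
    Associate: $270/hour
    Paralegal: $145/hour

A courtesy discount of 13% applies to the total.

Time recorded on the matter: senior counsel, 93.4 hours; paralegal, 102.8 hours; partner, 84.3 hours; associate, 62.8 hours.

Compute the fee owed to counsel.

$105,615.39

Partner: 84.3 × $630 = $53,109.00
Senior counsel: 93.4 × $390 = $36,426.00
Associate: 62.8 × $270 = $16,956.00
Paralegal: 102.8 × $145 = $14,906.00
Subtotal: $121,397.00
Less 13% discount: −$15,781.61
Total: $121,397.00 − $15,781.61 = $105,615.39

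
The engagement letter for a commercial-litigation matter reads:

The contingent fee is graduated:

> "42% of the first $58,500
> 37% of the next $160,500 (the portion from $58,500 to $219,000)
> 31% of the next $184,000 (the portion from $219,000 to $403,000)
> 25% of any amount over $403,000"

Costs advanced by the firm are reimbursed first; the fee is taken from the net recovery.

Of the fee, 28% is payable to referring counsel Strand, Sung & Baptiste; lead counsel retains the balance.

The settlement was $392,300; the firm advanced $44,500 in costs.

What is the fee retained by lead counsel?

Fee base (net of costs): $392,300 − $44,500 = $347,800
First $58,500 at 42% = $24,570.00
Next $160,500 at 37% = $59,385.00
Remaining $128,800 at 31% = $39,928.00
Fee: $24,570.00 + $59,385.00 + $39,928.00 = $123,883.00
Referral share: 28% of $123,883.00 = $34,687.24; lead counsel retains $123,883.00 − $34,687.24 = $89,195.76.

$89,195.76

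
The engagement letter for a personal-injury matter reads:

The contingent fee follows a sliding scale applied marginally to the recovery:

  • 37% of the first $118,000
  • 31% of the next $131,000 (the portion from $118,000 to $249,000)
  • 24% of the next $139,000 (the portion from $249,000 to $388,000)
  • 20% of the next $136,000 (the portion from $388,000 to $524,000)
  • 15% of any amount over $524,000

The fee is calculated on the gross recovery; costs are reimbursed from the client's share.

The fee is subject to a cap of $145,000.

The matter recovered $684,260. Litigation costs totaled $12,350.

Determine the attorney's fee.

$145,000.00

Fee base is the gross recovery, $684,260; costs are reimbursed separately.
First $118,000 at 37% = $43,660.00
Next $131,000 at 31% = $40,610.00
Next $139,000 at 24% = $33,360.00
Next $136,000 at 20% = $27,200.00
Remaining $160,260 at 15% = $24,039.00
Fee: $43,660.00 + $40,610.00 + $33,360.00 + $27,200.00 + $24,039.00 = $168,869.00
$168,869.00 exceeds the $145,000 cap, so the fee is capped at $145,000.00.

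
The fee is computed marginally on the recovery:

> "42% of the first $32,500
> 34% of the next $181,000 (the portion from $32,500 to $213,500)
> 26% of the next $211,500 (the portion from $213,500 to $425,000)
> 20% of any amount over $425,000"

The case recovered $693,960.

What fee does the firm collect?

First $32,500 at 42% = $13,650.00
Next $181,000 at 34% = $61,540.00
Next $211,500 at 26% = $54,990.00
Remaining $268,960 at 20% = $53,792.00
Fee: $13,650.00 + $61,540.00 + $54,990.00 + $53,792.00 = $183,972.00

$183,972.00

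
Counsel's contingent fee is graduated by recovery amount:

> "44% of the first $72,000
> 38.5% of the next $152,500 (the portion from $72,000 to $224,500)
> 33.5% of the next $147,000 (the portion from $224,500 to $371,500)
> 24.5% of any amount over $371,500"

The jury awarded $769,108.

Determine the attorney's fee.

$237,051.46

First $72,000 at 44% = $31,680.00
Next $152,500 at 38.5% = $58,712.50
Next $147,000 at 33.5% = $49,245.00
Remaining $397,608 at 24.5% = $97,413.96
Fee: $31,680.00 + $58,712.50 + $49,245.00 + $97,413.96 = $237,051.46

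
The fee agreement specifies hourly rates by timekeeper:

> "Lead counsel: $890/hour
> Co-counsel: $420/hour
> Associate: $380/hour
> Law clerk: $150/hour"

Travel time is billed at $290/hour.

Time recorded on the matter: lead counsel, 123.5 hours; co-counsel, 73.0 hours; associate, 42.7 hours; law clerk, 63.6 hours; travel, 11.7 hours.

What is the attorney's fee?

$169,734.00

Lead counsel: 123.5 × $890 = $109,915.00
Co-counsel: 73.0 × $420 = $30,660.00
Associate: 42.7 × $380 = $16,226.00
Law clerk: 63.6 × $150 = $9,540.00
Subtotal: $109,915.00 + $30,660.00 + $16,226.00 + $9,540.00 = $166,341.00
Travel: 11.7 × $290 = $3,393.00
Total: $166,341.00 + $3,393.00 = $169,734.00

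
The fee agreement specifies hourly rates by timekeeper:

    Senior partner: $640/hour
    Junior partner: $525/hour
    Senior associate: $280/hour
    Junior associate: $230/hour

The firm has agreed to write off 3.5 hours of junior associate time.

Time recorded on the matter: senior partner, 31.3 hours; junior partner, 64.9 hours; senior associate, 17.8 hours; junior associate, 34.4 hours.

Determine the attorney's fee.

$66,195.50

Senior partner: 31.3 × $640 = $20,032.00
Junior partner: 64.9 × $525 = $34,072.50
Senior associate: 17.8 × $280 = $4,984.00
Junior associate: 34.4 × $230 = $7,912.00
Subtotal: $67,000.50
Write-off: 3.5 × $230 = $805.00
Total: $67,000.50 − $805.00 = $66,195.50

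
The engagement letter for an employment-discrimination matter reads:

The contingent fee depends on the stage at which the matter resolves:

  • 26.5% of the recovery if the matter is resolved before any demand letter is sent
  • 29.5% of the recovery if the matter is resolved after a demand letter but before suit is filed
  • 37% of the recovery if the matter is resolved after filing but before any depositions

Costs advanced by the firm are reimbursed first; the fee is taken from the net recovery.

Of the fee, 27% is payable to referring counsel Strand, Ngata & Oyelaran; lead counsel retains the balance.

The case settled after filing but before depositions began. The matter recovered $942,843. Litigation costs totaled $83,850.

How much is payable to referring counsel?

Fee base (net of costs): $942,843 − $83,850 = $858,993
The matter settled after filing but before depositions began, so the 37% rate applies.
$858,993 × 37% = $317,827.41
Referral share: 27% of $317,827.41 = $85,813.40; lead counsel retains $317,827.41 − $85,813.40 = $232,014.01.

$85,813.40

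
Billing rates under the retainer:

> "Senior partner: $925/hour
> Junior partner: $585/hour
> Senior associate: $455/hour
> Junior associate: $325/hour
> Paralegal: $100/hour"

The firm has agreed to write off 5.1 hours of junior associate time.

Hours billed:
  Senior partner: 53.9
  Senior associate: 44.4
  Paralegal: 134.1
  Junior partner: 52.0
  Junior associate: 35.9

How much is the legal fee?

$123,899.50

Senior partner: 53.9 × $925 = $49,857.50
Junior partner: 52.0 × $585 = $30,420.00
Senior associate: 44.4 × $455 = $20,202.00
Junior associate: 35.9 × $325 = $11,667.50
Paralegal: 134.1 × $100 = $13,410.00
Subtotal: $125,557.00
Write-off: 5.1 × $325 = $1,657.50
Total: $125,557.00 − $1,657.50 = $123,899.50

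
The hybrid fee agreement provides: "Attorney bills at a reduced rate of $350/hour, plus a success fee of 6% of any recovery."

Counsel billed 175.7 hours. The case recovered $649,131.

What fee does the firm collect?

Hourly: 175.7 × $350 = $61,495.00
Success fee: 6% of $649,131 = $38,947.86
Total: $61,495.00 + $38,947.86 = $100,442.86

$100,442.86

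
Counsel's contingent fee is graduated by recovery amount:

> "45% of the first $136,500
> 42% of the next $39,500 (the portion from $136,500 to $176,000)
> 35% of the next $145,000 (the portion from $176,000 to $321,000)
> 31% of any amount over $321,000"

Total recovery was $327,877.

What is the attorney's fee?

First $136,500 at 45% = $61,425.00
Next $39,500 at 42% = $16,590.00
Next $145,000 at 35% = $50,750.00
Remaining $6,877 at 31% = $2,131.87
Fee: $61,425.00 + $16,590.00 + $50,750.00 + $2,131.87 = $130,896.87

$130,896.87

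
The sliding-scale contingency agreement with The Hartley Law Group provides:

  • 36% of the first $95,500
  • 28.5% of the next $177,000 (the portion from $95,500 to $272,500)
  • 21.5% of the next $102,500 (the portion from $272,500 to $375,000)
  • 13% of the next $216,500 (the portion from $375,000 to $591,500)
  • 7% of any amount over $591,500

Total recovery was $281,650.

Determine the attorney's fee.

$86,792.25

First $95,500 at 36% = $34,380.00
Next $177,000 at 28.5% = $50,445.00
Remaining $9,150 at 21.5% = $1,967.25
Fee: $34,380.00 + $50,445.00 + $1,967.25 = $86,792.25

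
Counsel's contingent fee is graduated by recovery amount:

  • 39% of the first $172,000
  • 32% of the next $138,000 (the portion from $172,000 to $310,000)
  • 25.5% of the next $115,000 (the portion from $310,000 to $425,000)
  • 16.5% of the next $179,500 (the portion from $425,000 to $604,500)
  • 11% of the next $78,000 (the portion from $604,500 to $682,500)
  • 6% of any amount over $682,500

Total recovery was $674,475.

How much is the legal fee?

First $172,000 at 39% = $67,080.00
Next $138,000 at 32% = $44,160.00
Next $115,000 at 25.5% = $29,325.00
Next $179,500 at 16.5% = $29,617.50
Remaining $69,975 at 11% = $7,697.25
Fee: $67,080.00 + $44,160.00 + $29,325.00 + $29,617.50 + $7,697.25 = $177,879.75

$177,879.75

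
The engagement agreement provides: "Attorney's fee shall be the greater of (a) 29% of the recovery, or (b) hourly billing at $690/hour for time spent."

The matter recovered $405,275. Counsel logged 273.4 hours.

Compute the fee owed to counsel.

(a) 29% of $405,275 = $117,529.75
(b) 273.4 × $690 = $188,646.00
The greater is (b): $188,646.00.

$188,646.00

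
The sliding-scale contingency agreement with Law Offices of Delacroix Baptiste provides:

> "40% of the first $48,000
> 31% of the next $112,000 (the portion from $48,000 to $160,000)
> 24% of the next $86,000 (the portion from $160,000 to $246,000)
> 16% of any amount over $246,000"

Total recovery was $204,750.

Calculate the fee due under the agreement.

$64,660.00

First $48,000 at 40% = $19,200.00
Next $112,000 at 31% = $34,720.00
Remaining $44,750 at 24% = $10,740.00
Fee: $19,200.00 + $34,720.00 + $10,740.00 = $64,660.00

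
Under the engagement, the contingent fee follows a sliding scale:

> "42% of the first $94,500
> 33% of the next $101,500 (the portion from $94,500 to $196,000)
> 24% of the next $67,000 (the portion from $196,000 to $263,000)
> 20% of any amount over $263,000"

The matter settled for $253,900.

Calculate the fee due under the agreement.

First $94,500 at 42% = $39,690.00
Next $101,500 at 33% = $33,495.00
Remaining $57,900 at 24% = $13,896.00
Fee: $39,690.00 + $33,495.00 + $13,896.00 = $87,081.00

$87,081.00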